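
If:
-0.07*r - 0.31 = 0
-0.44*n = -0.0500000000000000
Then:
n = 0.11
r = -4.43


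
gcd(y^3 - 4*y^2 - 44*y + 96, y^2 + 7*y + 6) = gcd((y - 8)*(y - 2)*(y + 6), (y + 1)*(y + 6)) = y + 6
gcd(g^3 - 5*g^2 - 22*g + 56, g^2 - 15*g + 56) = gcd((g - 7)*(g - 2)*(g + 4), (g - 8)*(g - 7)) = g - 7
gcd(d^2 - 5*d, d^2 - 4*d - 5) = d - 5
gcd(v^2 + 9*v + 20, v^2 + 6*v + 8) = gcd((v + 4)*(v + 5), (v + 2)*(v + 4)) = v + 4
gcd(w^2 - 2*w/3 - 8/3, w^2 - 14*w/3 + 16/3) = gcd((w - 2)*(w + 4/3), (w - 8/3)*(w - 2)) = w - 2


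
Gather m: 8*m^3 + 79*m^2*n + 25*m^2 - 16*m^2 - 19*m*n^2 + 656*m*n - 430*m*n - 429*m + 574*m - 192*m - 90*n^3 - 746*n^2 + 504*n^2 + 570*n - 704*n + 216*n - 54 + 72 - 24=8*m^3 + m^2*(79*n + 9) + m*(-19*n^2 + 226*n - 47) - 90*n^3 - 242*n^2 + 82*n - 6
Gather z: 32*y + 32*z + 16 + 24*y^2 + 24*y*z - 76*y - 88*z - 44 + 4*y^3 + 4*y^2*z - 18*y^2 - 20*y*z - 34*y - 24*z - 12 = 4*y^3 + 6*y^2 - 78*y + z*(4*y^2 + 4*y - 80) - 40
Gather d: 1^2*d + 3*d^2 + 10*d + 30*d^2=33*d^2 + 11*d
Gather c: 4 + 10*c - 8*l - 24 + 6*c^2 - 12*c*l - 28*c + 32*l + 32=6*c^2 + c*(-12*l - 18) + 24*l + 12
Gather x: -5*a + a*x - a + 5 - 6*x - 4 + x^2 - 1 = -6*a + x^2 + x*(a - 6)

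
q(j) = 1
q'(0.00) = 0.00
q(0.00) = 1.00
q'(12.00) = 0.00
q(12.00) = 1.00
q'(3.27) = 0.00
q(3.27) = 1.00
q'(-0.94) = 0.00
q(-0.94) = 1.00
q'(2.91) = 0.00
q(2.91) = 1.00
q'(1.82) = 0.00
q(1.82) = 1.00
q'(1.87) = 0.00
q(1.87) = 1.00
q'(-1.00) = 0.00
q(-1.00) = 1.00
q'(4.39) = 0.00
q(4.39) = 1.00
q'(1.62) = 0.00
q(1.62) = 1.00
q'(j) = 0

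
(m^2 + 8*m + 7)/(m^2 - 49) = (m + 1)/(m - 7)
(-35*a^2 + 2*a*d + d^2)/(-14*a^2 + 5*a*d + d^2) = (5*a - d)/(2*a - d)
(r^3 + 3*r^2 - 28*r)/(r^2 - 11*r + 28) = r*(r + 7)/(r - 7)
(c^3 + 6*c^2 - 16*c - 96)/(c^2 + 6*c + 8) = (c^2 + 2*c - 24)/(c + 2)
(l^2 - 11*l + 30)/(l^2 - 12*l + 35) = (l - 6)/(l - 7)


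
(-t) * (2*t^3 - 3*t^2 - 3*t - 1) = -2*t^4 + 3*t^3 + 3*t^2 + t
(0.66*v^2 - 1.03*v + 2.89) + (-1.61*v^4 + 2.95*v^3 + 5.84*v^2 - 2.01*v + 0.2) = -1.61*v^4 + 2.95*v^3 + 6.5*v^2 - 3.04*v + 3.09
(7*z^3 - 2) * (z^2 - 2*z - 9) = 7*z^5 - 14*z^4 - 63*z^3 - 2*z^2 + 4*z + 18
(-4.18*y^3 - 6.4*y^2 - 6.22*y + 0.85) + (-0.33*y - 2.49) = -4.18*y^3 - 6.4*y^2 - 6.55*y - 1.64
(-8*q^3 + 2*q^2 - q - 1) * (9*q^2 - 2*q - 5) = -72*q^5 + 34*q^4 + 27*q^3 - 17*q^2 + 7*q + 5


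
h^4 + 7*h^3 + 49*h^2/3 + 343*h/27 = h*(h + 7/3)^3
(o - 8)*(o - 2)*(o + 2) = o^3 - 8*o^2 - 4*o + 32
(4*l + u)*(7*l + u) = 28*l^2 + 11*l*u + u^2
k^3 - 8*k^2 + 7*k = k*(k - 7)*(k - 1)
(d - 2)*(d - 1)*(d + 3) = d^3 - 7*d + 6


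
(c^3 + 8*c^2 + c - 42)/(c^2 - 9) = (c^2 + 5*c - 14)/(c - 3)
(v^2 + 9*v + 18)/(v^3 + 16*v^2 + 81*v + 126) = 1/(v + 7)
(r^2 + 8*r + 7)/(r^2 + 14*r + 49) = (r + 1)/(r + 7)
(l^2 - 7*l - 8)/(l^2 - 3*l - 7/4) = 4*(-l^2 + 7*l + 8)/(-4*l^2 + 12*l + 7)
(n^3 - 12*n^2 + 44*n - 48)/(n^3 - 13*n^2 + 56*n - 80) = (n^2 - 8*n + 12)/(n^2 - 9*n + 20)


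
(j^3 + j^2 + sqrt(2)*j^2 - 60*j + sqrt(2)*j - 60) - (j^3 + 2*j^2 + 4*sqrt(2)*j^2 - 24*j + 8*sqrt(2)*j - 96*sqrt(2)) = -3*sqrt(2)*j^2 - j^2 - 36*j - 7*sqrt(2)*j - 60 + 96*sqrt(2)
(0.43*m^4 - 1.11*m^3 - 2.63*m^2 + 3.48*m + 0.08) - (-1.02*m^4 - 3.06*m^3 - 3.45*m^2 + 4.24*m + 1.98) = 1.45*m^4 + 1.95*m^3 + 0.82*m^2 - 0.76*m - 1.9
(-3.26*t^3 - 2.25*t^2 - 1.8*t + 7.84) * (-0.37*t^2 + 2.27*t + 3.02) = 1.2062*t^5 - 6.5677*t^4 - 14.2867*t^3 - 13.7818*t^2 + 12.3608*t + 23.6768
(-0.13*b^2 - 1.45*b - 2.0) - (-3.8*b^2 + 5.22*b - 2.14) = 3.67*b^2 - 6.67*b + 0.14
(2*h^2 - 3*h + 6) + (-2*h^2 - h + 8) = 14 - 4*h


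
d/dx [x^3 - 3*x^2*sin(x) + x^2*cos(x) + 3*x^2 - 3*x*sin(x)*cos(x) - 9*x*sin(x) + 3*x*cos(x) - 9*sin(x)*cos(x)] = -x^2*sin(x) - 3*x^2*cos(x) + 3*x^2 - 9*x*sin(x) - 7*x*cos(x) - 3*x*cos(2*x) + 6*x - 9*sin(x) - 3*sin(2*x)/2 + 3*cos(x) - 9*cos(2*x)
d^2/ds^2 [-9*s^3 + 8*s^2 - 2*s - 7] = 16 - 54*s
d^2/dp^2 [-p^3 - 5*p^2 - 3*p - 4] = -6*p - 10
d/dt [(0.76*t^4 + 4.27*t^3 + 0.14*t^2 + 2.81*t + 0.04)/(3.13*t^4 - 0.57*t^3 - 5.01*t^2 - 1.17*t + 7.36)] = (-13.7983*t^6 - 8.4916*t^5 - 50.3664*t^4 + 15.0852*t^3 + 108.2643*t^2 + 2.4616*t + 20.7284)/(9.7969*t^8 - 3.5682*t^7 - 31.0377*t^6 - 1.6128*t^5 + 72.5075*t^4 + 3.333*t^3 - 72.3783*t^2 - 17.2224*t + 54.1696)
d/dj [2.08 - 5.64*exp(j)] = -5.64*exp(j)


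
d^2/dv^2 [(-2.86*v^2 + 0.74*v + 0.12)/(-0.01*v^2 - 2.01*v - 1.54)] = (-4.33680868994202e-19*v^4 - 0.11512*v^3 - 0.264336*v^2 + 0.0539040000000028*v + 17.180816)/(1.0e-6*v^6 + 0.000603*v^5 + 0.121665*v^4 + 8.306325*v^3 + 18.73641*v^2 + 14.300748*v + 3.652264)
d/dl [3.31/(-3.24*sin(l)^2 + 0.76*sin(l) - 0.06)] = (21.4488*sin(l) - 2.5156)*cos(l)/(3.24*sin(l)^2 - 0.76*sin(l) + 0.06)^2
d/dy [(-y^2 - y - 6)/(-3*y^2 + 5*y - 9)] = (-8*y^2 - 18*y + 39)/(9*y^4 - 30*y^3 + 79*y^2 - 90*y + 81)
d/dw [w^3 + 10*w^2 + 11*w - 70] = 3*w^2 + 20*w + 11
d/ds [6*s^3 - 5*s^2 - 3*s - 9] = 18*s^2 - 10*s - 3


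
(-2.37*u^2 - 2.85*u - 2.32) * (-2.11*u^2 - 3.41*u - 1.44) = 5.0007*u^4 + 14.0952*u^3 + 18.0265*u^2 + 12.0152*u + 3.3408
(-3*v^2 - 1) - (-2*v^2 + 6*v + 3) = -v^2 - 6*v - 4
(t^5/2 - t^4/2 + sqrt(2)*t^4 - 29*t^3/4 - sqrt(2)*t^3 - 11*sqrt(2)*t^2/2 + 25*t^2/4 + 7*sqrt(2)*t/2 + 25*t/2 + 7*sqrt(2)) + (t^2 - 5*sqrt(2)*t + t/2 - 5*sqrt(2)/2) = t^5/2 - t^4/2 + sqrt(2)*t^4 - 29*t^3/4 - sqrt(2)*t^3 - 11*sqrt(2)*t^2/2 + 29*t^2/4 - 3*sqrt(2)*t/2 + 13*t + 9*sqrt(2)/2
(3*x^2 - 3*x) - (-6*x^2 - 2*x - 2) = 9*x^2 - x + 2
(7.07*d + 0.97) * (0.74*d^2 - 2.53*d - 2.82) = 5.2318*d^3 - 17.1693*d^2 - 22.3915*d - 2.7354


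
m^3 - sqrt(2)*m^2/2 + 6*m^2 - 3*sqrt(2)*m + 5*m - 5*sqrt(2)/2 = (m + 1)*(m + 5)*(m - sqrt(2)/2)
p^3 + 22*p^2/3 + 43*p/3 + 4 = (p + 1/3)*(p + 3)*(p + 4)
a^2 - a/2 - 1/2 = (a - 1)*(a + 1/2)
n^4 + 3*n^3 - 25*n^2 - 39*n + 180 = (n - 3)^2*(n + 4)*(n + 5)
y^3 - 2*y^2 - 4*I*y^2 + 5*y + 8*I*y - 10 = (y - 2)*(y - 5*I)*(y + I)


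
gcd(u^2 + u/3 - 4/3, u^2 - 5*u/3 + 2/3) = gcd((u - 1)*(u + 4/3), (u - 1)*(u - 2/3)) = u - 1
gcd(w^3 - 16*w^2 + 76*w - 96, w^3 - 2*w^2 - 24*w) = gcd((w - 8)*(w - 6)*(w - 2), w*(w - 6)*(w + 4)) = w - 6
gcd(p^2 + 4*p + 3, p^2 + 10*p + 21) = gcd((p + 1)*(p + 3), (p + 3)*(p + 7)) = p + 3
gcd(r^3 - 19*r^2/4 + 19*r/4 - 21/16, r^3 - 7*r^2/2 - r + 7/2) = r - 7/2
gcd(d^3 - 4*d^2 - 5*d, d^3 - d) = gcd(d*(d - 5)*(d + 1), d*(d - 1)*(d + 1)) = d^2 + d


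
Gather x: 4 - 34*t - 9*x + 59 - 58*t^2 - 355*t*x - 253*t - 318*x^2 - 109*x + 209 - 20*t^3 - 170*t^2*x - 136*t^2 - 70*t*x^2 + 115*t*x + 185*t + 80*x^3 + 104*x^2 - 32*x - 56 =-20*t^3 - 194*t^2 - 102*t + 80*x^3 + x^2*(-70*t - 214) + x*(-170*t^2 - 240*t - 150) + 216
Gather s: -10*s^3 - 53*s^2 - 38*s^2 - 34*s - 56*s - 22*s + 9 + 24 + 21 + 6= -10*s^3 - 91*s^2 - 112*s + 60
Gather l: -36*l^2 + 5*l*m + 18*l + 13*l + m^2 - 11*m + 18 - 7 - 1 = -36*l^2 + l*(5*m + 31) + m^2 - 11*m + 10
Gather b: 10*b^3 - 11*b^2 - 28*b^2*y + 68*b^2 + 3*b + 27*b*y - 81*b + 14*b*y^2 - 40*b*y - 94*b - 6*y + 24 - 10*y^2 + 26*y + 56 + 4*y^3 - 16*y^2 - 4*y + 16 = 10*b^3 + b^2*(57 - 28*y) + b*(14*y^2 - 13*y - 172) + 4*y^3 - 26*y^2 + 16*y + 96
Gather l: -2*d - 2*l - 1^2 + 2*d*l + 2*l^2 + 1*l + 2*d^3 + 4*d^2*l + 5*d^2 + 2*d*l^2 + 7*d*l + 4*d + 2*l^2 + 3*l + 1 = 2*d^3 + 5*d^2 + 2*d + l^2*(2*d + 4) + l*(4*d^2 + 9*d + 2)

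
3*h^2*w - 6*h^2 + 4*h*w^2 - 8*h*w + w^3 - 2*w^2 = (h + w)*(3*h + w)*(w - 2)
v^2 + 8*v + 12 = (v + 2)*(v + 6)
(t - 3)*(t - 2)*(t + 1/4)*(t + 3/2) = t^4 - 13*t^3/4 - 19*t^2/8 + 69*t/8 + 9/4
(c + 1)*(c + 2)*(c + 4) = c^3 + 7*c^2 + 14*c + 8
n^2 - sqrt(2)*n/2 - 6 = (n - 2*sqrt(2))*(n + 3*sqrt(2)/2)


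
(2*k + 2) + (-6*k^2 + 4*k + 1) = -6*k^2 + 6*k + 3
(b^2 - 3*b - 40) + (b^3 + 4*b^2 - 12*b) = b^3 + 5*b^2 - 15*b - 40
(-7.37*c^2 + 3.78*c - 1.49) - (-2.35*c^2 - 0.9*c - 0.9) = -5.02*c^2 + 4.68*c - 0.59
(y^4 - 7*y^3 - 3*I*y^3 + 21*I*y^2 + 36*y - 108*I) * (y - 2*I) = y^5 - 7*y^4 - 5*I*y^4 - 6*y^3 + 35*I*y^3 + 78*y^2 - 180*I*y - 216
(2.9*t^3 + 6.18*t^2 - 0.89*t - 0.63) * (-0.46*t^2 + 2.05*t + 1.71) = -1.334*t^5 + 3.1022*t^4 + 18.0374*t^3 + 9.0331*t^2 - 2.8134*t - 1.0773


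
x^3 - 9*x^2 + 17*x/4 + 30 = (x - 8)*(x - 5/2)*(x + 3/2)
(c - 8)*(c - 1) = c^2 - 9*c + 8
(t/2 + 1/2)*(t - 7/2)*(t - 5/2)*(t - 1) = t^4/2 - 3*t^3 + 31*t^2/8 + 3*t - 35/8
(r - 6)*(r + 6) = r^2 - 36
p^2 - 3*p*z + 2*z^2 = (p - 2*z)*(p - z)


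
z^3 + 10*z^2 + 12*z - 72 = (z - 2)*(z + 6)^2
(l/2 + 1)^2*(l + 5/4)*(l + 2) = l^4/4 + 29*l^3/16 + 39*l^2/8 + 23*l/4 + 5/2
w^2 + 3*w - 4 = (w - 1)*(w + 4)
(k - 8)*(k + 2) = k^2 - 6*k - 16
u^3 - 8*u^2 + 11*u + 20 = (u - 5)*(u - 4)*(u + 1)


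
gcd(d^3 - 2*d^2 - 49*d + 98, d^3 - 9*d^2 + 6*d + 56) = d - 7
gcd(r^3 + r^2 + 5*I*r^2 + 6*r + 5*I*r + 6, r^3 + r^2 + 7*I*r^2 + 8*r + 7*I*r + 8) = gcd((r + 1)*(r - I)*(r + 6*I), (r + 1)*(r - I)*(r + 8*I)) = r^2 + r*(1 - I) - I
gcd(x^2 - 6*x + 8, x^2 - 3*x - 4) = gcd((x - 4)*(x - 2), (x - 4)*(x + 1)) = x - 4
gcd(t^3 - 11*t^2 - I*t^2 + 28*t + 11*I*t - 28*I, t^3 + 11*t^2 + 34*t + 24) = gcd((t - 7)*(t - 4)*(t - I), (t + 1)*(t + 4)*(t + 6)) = 1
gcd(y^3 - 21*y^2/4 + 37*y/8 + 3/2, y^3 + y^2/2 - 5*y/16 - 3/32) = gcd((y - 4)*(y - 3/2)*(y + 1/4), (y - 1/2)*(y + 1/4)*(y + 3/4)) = y + 1/4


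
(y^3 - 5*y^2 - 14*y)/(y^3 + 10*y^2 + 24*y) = (y^2 - 5*y - 14)/(y^2 + 10*y + 24)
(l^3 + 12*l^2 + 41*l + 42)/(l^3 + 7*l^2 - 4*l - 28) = (l + 3)/(l - 2)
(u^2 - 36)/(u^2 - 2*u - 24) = (u + 6)/(u + 4)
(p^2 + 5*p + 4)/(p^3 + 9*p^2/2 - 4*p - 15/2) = 2*(p + 4)/(2*p^2 + 7*p - 15)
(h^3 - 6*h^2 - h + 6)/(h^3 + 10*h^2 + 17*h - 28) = (h^2 - 5*h - 6)/(h^2 + 11*h + 28)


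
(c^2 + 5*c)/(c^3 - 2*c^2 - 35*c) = 1/(c - 7)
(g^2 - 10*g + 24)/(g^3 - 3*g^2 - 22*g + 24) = (g - 4)/(g^2 + 3*g - 4)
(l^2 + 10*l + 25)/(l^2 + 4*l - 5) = (l + 5)/(l - 1)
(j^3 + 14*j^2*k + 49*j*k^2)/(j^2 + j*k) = (j^2 + 14*j*k + 49*k^2)/(j + k)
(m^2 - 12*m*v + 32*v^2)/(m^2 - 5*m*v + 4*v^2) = (-m + 8*v)/(-m + v)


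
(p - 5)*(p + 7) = p^2 + 2*p - 35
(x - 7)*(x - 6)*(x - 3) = x^3 - 16*x^2 + 81*x - 126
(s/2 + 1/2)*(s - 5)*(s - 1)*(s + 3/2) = s^4/2 - 7*s^3/4 - 17*s^2/4 + 7*s/4 + 15/4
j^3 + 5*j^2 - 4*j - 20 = (j - 2)*(j + 2)*(j + 5)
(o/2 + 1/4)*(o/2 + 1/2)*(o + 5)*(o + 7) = o^4/4 + 27*o^3/8 + 107*o^2/8 + 117*o/8 + 35/8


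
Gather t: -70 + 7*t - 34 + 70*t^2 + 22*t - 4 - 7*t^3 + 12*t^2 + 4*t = -7*t^3 + 82*t^2 + 33*t - 108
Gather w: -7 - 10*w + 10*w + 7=0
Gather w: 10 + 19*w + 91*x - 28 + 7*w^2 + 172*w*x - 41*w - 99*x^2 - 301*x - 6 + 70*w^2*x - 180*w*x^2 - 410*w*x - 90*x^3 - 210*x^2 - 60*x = w^2*(70*x + 7) + w*(-180*x^2 - 238*x - 22) - 90*x^3 - 309*x^2 - 270*x - 24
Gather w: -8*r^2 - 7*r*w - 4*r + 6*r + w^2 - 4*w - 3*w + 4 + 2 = -8*r^2 + 2*r + w^2 + w*(-7*r - 7) + 6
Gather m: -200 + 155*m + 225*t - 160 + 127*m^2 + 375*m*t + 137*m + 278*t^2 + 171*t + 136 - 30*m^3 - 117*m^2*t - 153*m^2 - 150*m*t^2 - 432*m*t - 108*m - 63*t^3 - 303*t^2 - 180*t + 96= -30*m^3 + m^2*(-117*t - 26) + m*(-150*t^2 - 57*t + 184) - 63*t^3 - 25*t^2 + 216*t - 128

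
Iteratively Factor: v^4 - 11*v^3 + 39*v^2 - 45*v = (v)*(v^3 - 11*v^2 + 39*v - 45) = v*(v - 5)*(v^2 - 6*v + 9) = v*(v - 5)*(v - 3)*(v - 3)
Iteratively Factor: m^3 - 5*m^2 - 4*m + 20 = (m - 2)*(m^2 - 3*m - 10) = (m - 2)*(m + 2)*(m - 5)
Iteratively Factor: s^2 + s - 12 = (s + 4)*(s - 3)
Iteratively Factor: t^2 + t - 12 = (t + 4)*(t - 3)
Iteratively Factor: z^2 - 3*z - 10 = (z - 5)*(z + 2)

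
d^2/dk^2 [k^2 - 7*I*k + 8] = 2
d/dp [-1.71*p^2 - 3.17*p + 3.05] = -3.42*p - 3.17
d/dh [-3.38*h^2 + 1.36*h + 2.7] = 1.36 - 6.76*h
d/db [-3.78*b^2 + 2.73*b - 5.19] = 2.73 - 7.56*b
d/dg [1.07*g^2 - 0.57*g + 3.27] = 2.14*g - 0.57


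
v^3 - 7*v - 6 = (v - 3)*(v + 1)*(v + 2)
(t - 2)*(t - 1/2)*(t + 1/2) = t^3 - 2*t^2 - t/4 + 1/2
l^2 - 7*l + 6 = (l - 6)*(l - 1)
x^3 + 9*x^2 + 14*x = x*(x + 2)*(x + 7)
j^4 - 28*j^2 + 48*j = j*(j - 4)*(j - 2)*(j + 6)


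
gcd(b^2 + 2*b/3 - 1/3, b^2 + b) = b + 1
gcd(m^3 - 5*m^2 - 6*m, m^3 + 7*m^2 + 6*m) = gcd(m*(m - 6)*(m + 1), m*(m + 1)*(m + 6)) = m^2 + m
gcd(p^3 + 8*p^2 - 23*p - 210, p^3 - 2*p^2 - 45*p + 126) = p + 7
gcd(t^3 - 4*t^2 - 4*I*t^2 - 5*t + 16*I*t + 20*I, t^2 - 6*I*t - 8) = t - 4*I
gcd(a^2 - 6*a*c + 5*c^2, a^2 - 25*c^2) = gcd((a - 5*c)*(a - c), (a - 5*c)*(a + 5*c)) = a - 5*c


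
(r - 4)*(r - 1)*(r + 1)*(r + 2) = r^4 - 2*r^3 - 9*r^2 + 2*r + 8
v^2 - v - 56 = (v - 8)*(v + 7)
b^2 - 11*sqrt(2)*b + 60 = (b - 6*sqrt(2))*(b - 5*sqrt(2))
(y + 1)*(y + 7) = y^2 + 8*y + 7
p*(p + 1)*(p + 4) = p^3 + 5*p^2 + 4*p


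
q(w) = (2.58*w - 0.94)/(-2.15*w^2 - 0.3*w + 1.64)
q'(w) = (2.58*w - 0.94)*(4.3*w + 0.3)/(-2.15*w^2 - 0.3*w + 1.64)^2 + 2.58/(-2.15*w^2 - 0.3*w + 1.64)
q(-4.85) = 0.28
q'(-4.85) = 0.07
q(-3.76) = 0.39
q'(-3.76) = 0.13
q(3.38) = -0.33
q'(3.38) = 0.09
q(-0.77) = -4.91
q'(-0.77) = 29.11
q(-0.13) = -0.78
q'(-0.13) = 1.69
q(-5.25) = 0.26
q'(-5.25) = 0.06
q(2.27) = -0.49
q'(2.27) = 0.23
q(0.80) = 46.83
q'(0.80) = 7405.69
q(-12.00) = 0.10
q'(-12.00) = 0.01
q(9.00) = -0.13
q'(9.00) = 0.01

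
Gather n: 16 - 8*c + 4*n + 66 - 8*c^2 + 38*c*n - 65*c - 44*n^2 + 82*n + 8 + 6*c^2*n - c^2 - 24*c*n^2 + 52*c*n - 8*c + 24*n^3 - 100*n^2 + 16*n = -9*c^2 - 81*c + 24*n^3 + n^2*(-24*c - 144) + n*(6*c^2 + 90*c + 102) + 90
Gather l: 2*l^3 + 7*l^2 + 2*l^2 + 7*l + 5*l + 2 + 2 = 2*l^3 + 9*l^2 + 12*l + 4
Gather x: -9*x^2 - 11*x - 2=-9*x^2 - 11*x - 2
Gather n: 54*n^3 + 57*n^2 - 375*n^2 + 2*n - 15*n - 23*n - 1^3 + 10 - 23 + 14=54*n^3 - 318*n^2 - 36*n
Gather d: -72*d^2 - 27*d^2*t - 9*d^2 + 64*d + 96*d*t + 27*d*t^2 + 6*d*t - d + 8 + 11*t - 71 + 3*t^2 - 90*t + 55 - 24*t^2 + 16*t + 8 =d^2*(-27*t - 81) + d*(27*t^2 + 102*t + 63) - 21*t^2 - 63*t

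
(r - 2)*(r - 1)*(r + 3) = r^3 - 7*r + 6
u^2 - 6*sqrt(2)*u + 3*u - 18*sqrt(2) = (u + 3)*(u - 6*sqrt(2))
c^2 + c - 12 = (c - 3)*(c + 4)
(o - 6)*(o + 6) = o^2 - 36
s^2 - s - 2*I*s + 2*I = (s - 1)*(s - 2*I)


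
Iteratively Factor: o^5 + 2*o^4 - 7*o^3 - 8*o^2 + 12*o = (o + 3)*(o^4 - o^3 - 4*o^2 + 4*o) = (o - 2)*(o + 3)*(o^3 + o^2 - 2*o) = o*(o - 2)*(o + 3)*(o^2 + o - 2) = o*(o - 2)*(o - 1)*(o + 3)*(o + 2)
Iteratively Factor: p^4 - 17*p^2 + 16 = (p + 1)*(p^3 - p^2 - 16*p + 16) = (p + 1)*(p + 4)*(p^2 - 5*p + 4) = (p - 4)*(p + 1)*(p + 4)*(p - 1)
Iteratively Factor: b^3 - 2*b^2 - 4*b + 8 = (b + 2)*(b^2 - 4*b + 4) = (b - 2)*(b + 2)*(b - 2)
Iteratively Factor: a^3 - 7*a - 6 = (a + 2)*(a^2 - 2*a - 3) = (a + 1)*(a + 2)*(a - 3)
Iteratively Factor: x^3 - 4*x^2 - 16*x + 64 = (x - 4)*(x^2 - 16) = (x - 4)^2*(x + 4)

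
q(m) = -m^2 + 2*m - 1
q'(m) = 2 - 2*m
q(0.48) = -0.27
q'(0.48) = 1.04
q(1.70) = -0.49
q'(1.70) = -1.40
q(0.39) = -0.37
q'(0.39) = 1.22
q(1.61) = -0.37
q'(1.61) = -1.22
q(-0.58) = -2.50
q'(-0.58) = 3.16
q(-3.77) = -22.75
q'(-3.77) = 9.54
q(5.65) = -21.62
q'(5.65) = -9.30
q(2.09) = -1.19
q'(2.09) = -2.18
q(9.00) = -64.00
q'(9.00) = -16.00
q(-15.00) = -256.00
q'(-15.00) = 32.00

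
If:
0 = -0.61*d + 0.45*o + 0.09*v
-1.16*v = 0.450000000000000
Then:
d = 0.737704918032787*o - 0.0572357263990955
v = -0.39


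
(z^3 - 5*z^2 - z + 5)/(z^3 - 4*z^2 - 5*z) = (z - 1)/z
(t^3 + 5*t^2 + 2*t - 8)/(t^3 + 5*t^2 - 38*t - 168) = (t^2 + t - 2)/(t^2 + t - 42)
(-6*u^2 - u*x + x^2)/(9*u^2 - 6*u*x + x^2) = (2*u + x)/(-3*u + x)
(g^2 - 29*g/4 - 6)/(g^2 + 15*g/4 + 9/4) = (g - 8)/(g + 3)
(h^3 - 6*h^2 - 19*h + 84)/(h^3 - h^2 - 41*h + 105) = (h^2 - 3*h - 28)/(h^2 + 2*h - 35)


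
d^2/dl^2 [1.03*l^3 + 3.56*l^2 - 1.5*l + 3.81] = 6.18*l + 7.12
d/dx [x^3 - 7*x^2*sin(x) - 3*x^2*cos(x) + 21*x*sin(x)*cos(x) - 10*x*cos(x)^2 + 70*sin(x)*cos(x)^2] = 3*x^2*sin(x) - 7*x^2*cos(x) + 3*x^2 - 14*x*sin(x) + 10*x*sin(2*x) - 6*x*cos(x) + 21*x*cos(2*x) + 21*sin(2*x)/2 + 35*cos(x)/2 - 5*cos(2*x) + 105*cos(3*x)/2 - 5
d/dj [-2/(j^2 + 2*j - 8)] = 4*(j + 1)/(j^2 + 2*j - 8)^2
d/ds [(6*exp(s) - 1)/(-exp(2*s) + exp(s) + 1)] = (6*exp(2*s) - 2*exp(s) + 7)*exp(s)/(exp(4*s) - 2*exp(3*s) - exp(2*s) + 2*exp(s) + 1)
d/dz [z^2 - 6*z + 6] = 2*z - 6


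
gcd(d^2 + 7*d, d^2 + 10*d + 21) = d + 7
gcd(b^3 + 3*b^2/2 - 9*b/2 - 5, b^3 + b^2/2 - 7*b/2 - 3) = b^2 - b - 2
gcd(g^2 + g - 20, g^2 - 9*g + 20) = g - 4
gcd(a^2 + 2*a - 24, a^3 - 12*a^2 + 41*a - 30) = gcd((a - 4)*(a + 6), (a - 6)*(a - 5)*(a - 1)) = 1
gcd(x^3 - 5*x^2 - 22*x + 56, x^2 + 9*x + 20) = x + 4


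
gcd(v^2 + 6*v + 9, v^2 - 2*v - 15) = v + 3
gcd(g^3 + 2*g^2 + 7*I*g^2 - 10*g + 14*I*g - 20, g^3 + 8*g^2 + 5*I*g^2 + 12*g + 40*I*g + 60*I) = g^2 + g*(2 + 5*I) + 10*I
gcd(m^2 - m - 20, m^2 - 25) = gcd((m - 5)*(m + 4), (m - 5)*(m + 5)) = m - 5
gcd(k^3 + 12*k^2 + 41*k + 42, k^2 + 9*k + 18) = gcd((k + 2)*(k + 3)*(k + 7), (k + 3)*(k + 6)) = k + 3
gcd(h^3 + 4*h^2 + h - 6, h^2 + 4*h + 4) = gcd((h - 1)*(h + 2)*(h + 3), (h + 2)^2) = h + 2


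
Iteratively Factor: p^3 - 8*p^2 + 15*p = (p)*(p^2 - 8*p + 15) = p*(p - 5)*(p - 3)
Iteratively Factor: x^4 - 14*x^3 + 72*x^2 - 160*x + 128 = (x - 4)*(x^3 - 10*x^2 + 32*x - 32) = (x - 4)^2*(x^2 - 6*x + 8) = (x - 4)^2*(x - 2)*(x - 4)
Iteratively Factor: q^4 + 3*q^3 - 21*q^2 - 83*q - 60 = (q - 5)*(q^3 + 8*q^2 + 19*q + 12) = (q - 5)*(q + 3)*(q^2 + 5*q + 4) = (q - 5)*(q + 3)*(q + 4)*(q + 1)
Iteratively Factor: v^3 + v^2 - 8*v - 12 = (v + 2)*(v^2 - v - 6) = (v + 2)^2*(v - 3)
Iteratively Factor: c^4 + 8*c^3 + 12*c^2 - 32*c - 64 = (c + 4)*(c^3 + 4*c^2 - 4*c - 16) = (c - 2)*(c + 4)*(c^2 + 6*c + 8) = (c - 2)*(c + 2)*(c + 4)*(c + 4)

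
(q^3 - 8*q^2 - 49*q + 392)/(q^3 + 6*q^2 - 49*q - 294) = (q - 8)/(q + 6)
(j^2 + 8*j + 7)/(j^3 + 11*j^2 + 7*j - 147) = (j + 1)/(j^2 + 4*j - 21)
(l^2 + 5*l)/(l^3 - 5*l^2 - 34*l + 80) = l/(l^2 - 10*l + 16)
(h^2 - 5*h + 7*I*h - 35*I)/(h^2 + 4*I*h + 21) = (h - 5)/(h - 3*I)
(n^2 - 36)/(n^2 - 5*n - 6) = (n + 6)/(n + 1)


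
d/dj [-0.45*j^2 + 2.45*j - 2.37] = 2.45 - 0.9*j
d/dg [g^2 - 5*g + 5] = 2*g - 5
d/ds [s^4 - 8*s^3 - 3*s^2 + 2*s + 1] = 4*s^3 - 24*s^2 - 6*s + 2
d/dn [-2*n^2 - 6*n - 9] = -4*n - 6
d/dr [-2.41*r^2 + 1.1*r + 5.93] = 1.1 - 4.82*r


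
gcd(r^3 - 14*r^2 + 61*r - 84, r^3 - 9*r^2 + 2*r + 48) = r - 3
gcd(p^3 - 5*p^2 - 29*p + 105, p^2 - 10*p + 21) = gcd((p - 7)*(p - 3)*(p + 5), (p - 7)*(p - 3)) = p^2 - 10*p + 21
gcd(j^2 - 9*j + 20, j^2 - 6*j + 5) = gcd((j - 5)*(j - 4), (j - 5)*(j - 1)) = j - 5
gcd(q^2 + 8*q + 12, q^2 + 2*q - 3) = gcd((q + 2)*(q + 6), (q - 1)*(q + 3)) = 1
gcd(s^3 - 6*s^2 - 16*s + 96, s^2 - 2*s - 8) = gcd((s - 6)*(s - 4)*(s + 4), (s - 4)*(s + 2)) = s - 4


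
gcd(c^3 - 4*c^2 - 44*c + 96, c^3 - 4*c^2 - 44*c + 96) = c^3 - 4*c^2 - 44*c + 96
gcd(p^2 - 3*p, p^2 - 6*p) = p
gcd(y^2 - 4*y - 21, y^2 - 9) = y + 3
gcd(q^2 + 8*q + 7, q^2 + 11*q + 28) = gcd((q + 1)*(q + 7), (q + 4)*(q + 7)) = q + 7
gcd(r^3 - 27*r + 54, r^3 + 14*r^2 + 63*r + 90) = r + 6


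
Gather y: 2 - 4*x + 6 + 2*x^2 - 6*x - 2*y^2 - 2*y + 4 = 2*x^2 - 10*x - 2*y^2 - 2*y + 12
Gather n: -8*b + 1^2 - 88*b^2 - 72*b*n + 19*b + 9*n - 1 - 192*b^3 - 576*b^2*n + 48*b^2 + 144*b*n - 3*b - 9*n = -192*b^3 - 40*b^2 + 8*b + n*(-576*b^2 + 72*b)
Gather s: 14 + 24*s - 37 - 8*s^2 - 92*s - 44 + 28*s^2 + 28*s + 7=20*s^2 - 40*s - 60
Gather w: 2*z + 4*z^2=4*z^2 + 2*z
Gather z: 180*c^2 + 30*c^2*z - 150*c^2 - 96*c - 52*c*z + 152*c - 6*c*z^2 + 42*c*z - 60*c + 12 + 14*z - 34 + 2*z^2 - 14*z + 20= 30*c^2 - 4*c + z^2*(2 - 6*c) + z*(30*c^2 - 10*c) - 2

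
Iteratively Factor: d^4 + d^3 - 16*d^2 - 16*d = (d + 1)*(d^3 - 16*d) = (d - 4)*(d + 1)*(d^2 + 4*d) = (d - 4)*(d + 1)*(d + 4)*(d)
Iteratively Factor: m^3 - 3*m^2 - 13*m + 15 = (m + 3)*(m^2 - 6*m + 5) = (m - 5)*(m + 3)*(m - 1)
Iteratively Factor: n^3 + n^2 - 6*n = (n - 2)*(n^2 + 3*n) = n*(n - 2)*(n + 3)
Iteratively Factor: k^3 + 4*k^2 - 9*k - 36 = (k - 3)*(k^2 + 7*k + 12) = (k - 3)*(k + 4)*(k + 3)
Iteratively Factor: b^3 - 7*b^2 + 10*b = (b - 2)*(b^2 - 5*b) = b*(b - 2)*(b - 5)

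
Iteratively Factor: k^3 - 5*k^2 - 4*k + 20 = (k - 5)*(k^2 - 4) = (k - 5)*(k - 2)*(k + 2)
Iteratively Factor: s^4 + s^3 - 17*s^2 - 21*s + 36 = (s - 1)*(s^3 + 2*s^2 - 15*s - 36) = (s - 4)*(s - 1)*(s^2 + 6*s + 9) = (s - 4)*(s - 1)*(s + 3)*(s + 3)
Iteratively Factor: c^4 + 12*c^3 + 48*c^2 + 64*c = (c + 4)*(c^3 + 8*c^2 + 16*c) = (c + 4)^2*(c^2 + 4*c) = (c + 4)^3*(c)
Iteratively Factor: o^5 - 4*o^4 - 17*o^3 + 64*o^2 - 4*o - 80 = (o + 4)*(o^4 - 8*o^3 + 15*o^2 + 4*o - 20) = (o - 5)*(o + 4)*(o^3 - 3*o^2 + 4) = (o - 5)*(o - 2)*(o + 4)*(o^2 - o - 2) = (o - 5)*(o - 2)^2*(o + 4)*(o + 1)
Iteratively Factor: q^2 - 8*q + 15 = (q - 5)*(q - 3)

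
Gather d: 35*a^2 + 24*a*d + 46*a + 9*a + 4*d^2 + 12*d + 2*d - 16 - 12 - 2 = 35*a^2 + 55*a + 4*d^2 + d*(24*a + 14) - 30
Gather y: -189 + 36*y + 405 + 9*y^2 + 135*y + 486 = 9*y^2 + 171*y + 702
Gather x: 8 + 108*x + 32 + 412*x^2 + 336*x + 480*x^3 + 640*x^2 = 480*x^3 + 1052*x^2 + 444*x + 40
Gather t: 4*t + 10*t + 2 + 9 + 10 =14*t + 21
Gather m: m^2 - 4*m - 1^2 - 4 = m^2 - 4*m - 5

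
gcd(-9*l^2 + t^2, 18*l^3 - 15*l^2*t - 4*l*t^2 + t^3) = 3*l + t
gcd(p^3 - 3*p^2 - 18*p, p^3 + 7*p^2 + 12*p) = p^2 + 3*p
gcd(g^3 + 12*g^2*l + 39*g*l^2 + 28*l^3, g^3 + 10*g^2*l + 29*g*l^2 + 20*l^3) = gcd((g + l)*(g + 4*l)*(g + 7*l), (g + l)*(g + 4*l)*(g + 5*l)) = g^2 + 5*g*l + 4*l^2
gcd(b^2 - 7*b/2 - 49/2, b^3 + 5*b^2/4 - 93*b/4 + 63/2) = 1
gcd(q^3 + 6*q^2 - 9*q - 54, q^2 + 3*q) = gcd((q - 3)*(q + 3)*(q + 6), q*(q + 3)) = q + 3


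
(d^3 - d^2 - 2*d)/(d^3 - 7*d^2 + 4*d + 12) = d/(d - 6)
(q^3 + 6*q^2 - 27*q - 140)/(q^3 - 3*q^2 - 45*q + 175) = (q + 4)/(q - 5)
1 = 1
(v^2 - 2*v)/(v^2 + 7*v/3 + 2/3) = 3*v*(v - 2)/(3*v^2 + 7*v + 2)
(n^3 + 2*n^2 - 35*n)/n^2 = n + 2 - 35/n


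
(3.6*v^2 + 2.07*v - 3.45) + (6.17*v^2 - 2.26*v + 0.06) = 9.77*v^2 - 0.19*v - 3.39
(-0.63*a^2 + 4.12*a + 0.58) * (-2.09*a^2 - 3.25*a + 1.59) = 1.3167*a^4 - 6.5633*a^3 - 15.6039*a^2 + 4.6658*a + 0.9222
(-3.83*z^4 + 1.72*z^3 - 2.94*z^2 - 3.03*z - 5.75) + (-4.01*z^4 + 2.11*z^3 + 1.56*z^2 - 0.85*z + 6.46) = -7.84*z^4 + 3.83*z^3 - 1.38*z^2 - 3.88*z + 0.71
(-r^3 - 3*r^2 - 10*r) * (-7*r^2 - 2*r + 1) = 7*r^5 + 23*r^4 + 75*r^3 + 17*r^2 - 10*r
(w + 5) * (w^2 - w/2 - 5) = w^3 + 9*w^2/2 - 15*w/2 - 25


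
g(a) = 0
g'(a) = 0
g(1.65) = 0.00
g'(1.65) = 0.00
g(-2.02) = 0.00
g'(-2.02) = 0.00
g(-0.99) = 0.00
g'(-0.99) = 0.00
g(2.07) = 0.00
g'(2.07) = 0.00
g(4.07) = 0.00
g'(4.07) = 0.00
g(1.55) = 0.00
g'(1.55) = 0.00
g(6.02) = 0.00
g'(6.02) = 0.00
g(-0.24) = 0.00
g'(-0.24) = 0.00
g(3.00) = 0.00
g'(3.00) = 0.00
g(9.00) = 0.00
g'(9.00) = 0.00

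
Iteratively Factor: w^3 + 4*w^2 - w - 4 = (w + 1)*(w^2 + 3*w - 4) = (w + 1)*(w + 4)*(w - 1)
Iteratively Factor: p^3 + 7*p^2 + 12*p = (p + 3)*(p^2 + 4*p) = (p + 3)*(p + 4)*(p)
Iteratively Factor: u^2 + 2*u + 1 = (u + 1)*(u + 1)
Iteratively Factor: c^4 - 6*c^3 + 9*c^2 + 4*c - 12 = (c - 3)*(c^3 - 3*c^2 + 4) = (c - 3)*(c - 2)*(c^2 - c - 2) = (c - 3)*(c - 2)^2*(c + 1)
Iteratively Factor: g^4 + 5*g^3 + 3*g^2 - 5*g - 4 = (g + 1)*(g^3 + 4*g^2 - g - 4) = (g - 1)*(g + 1)*(g^2 + 5*g + 4) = (g - 1)*(g + 1)^2*(g + 4)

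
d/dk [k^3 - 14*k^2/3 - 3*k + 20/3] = 3*k^2 - 28*k/3 - 3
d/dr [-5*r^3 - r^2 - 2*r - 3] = -15*r^2 - 2*r - 2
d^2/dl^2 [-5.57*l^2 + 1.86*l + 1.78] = -11.1400000000000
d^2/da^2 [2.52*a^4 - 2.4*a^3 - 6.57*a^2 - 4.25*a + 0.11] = 30.24*a^2 - 14.4*a - 13.14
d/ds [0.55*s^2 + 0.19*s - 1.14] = 1.1*s + 0.19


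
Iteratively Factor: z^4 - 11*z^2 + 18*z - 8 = (z + 4)*(z^3 - 4*z^2 + 5*z - 2) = (z - 2)*(z + 4)*(z^2 - 2*z + 1) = (z - 2)*(z - 1)*(z + 4)*(z - 1)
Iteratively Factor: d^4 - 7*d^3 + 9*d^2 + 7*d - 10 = (d - 1)*(d^3 - 6*d^2 + 3*d + 10) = (d - 1)*(d + 1)*(d^2 - 7*d + 10) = (d - 2)*(d - 1)*(d + 1)*(d - 5)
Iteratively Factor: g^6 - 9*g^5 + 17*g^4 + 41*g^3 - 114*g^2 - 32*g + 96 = (g + 2)*(g^5 - 11*g^4 + 39*g^3 - 37*g^2 - 40*g + 48) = (g - 4)*(g + 2)*(g^4 - 7*g^3 + 11*g^2 + 7*g - 12) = (g - 4)*(g - 3)*(g + 2)*(g^3 - 4*g^2 - g + 4) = (g - 4)*(g - 3)*(g + 1)*(g + 2)*(g^2 - 5*g + 4) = (g - 4)*(g - 3)*(g - 1)*(g + 1)*(g + 2)*(g - 4)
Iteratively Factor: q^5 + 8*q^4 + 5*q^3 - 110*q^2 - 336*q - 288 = (q + 3)*(q^4 + 5*q^3 - 10*q^2 - 80*q - 96) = (q - 4)*(q + 3)*(q^3 + 9*q^2 + 26*q + 24) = (q - 4)*(q + 3)^2*(q^2 + 6*q + 8) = (q - 4)*(q + 2)*(q + 3)^2*(q + 4)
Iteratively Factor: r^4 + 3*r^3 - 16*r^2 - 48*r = (r)*(r^3 + 3*r^2 - 16*r - 48) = r*(r - 4)*(r^2 + 7*r + 12) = r*(r - 4)*(r + 4)*(r + 3)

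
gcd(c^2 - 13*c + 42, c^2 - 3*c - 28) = c - 7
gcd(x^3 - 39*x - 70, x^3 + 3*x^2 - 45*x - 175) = x^2 - 2*x - 35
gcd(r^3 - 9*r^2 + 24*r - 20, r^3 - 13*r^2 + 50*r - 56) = r - 2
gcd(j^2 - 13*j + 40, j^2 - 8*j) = j - 8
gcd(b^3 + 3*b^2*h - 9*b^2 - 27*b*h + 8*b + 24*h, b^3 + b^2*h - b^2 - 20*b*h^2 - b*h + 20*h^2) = b - 1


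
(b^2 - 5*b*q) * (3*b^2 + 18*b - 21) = 3*b^4 - 15*b^3*q + 18*b^3 - 90*b^2*q - 21*b^2 + 105*b*q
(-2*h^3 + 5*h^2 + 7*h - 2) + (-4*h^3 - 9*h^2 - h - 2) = -6*h^3 - 4*h^2 + 6*h - 4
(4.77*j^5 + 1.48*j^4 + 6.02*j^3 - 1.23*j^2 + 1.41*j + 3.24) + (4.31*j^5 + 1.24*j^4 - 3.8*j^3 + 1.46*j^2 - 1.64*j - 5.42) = 9.08*j^5 + 2.72*j^4 + 2.22*j^3 + 0.23*j^2 - 0.23*j - 2.18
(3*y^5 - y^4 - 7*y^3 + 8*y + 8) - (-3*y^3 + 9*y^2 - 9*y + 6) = 3*y^5 - y^4 - 4*y^3 - 9*y^2 + 17*y + 2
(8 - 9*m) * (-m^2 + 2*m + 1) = 9*m^3 - 26*m^2 + 7*m + 8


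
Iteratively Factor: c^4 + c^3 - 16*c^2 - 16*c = (c)*(c^3 + c^2 - 16*c - 16) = c*(c + 4)*(c^2 - 3*c - 4) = c*(c + 1)*(c + 4)*(c - 4)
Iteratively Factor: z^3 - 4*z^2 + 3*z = (z - 1)*(z^2 - 3*z) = z*(z - 1)*(z - 3)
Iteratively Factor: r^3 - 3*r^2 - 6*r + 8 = (r - 4)*(r^2 + r - 2) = (r - 4)*(r - 1)*(r + 2)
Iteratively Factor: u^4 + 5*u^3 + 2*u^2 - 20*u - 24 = (u + 2)*(u^3 + 3*u^2 - 4*u - 12) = (u + 2)*(u + 3)*(u^2 - 4) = (u + 2)^2*(u + 3)*(u - 2)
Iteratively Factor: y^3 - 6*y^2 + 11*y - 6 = (y - 1)*(y^2 - 5*y + 6) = (y - 3)*(y - 1)*(y - 2)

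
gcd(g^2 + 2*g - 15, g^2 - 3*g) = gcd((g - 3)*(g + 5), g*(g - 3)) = g - 3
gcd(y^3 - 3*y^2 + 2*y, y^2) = y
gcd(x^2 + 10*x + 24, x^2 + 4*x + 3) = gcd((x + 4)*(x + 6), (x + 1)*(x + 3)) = 1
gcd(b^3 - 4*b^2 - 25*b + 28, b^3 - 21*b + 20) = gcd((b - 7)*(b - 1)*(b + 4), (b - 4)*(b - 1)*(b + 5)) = b - 1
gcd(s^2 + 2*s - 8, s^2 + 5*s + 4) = s + 4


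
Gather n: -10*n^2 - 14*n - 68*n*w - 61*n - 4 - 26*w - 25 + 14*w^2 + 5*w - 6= -10*n^2 + n*(-68*w - 75) + 14*w^2 - 21*w - 35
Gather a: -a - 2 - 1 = -a - 3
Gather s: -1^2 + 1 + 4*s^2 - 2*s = 4*s^2 - 2*s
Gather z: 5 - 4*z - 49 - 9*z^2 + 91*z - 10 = -9*z^2 + 87*z - 54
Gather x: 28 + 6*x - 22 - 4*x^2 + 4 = -4*x^2 + 6*x + 10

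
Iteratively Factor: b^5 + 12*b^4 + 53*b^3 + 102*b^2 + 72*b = (b + 2)*(b^4 + 10*b^3 + 33*b^2 + 36*b) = b*(b + 2)*(b^3 + 10*b^2 + 33*b + 36) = b*(b + 2)*(b + 3)*(b^2 + 7*b + 12) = b*(b + 2)*(b + 3)*(b + 4)*(b + 3)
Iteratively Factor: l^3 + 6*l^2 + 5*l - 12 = (l - 1)*(l^2 + 7*l + 12) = (l - 1)*(l + 4)*(l + 3)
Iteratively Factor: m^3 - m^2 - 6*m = (m - 3)*(m^2 + 2*m) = (m - 3)*(m + 2)*(m)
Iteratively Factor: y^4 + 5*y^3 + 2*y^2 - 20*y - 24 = (y + 2)*(y^3 + 3*y^2 - 4*y - 12) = (y + 2)*(y + 3)*(y^2 - 4) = (y + 2)^2*(y + 3)*(y - 2)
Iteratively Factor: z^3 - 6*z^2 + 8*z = (z - 4)*(z^2 - 2*z) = (z - 4)*(z - 2)*(z)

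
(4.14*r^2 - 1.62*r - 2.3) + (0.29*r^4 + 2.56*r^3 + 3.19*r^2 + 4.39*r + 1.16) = 0.29*r^4 + 2.56*r^3 + 7.33*r^2 + 2.77*r - 1.14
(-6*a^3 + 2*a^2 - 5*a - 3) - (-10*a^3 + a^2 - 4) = 4*a^3 + a^2 - 5*a + 1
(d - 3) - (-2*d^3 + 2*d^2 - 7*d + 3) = 2*d^3 - 2*d^2 + 8*d - 6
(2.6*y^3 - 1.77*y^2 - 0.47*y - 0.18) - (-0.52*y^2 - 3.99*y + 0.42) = 2.6*y^3 - 1.25*y^2 + 3.52*y - 0.6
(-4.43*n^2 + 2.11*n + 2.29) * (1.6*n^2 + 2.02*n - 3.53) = -7.088*n^4 - 5.5726*n^3 + 23.5641*n^2 - 2.8225*n - 8.0837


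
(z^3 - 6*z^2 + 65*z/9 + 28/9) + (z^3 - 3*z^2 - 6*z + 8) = 2*z^3 - 9*z^2 + 11*z/9 + 100/9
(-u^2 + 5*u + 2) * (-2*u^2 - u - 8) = 2*u^4 - 9*u^3 - u^2 - 42*u - 16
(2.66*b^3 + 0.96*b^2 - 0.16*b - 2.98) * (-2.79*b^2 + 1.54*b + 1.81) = -7.4214*b^5 + 1.418*b^4 + 6.7394*b^3 + 9.8054*b^2 - 4.8788*b - 5.3938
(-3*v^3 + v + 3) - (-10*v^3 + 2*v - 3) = 7*v^3 - v + 6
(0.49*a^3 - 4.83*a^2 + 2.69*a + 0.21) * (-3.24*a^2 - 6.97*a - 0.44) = -1.5876*a^5 + 12.2339*a^4 + 24.7339*a^3 - 17.3045*a^2 - 2.6473*a - 0.0924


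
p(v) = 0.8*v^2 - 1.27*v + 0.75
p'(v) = 1.6*v - 1.27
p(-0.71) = 2.05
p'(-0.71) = -2.41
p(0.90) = 0.26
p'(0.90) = 0.17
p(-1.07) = 3.02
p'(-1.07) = -2.98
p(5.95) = 21.52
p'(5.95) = 8.25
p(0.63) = 0.27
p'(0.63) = -0.26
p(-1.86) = 5.88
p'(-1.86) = -4.25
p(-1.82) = 5.71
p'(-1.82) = -4.18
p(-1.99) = 6.45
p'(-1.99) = -4.45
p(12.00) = 100.71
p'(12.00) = 17.93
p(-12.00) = 131.19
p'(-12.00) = -20.47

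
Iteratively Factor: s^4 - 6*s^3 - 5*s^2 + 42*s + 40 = (s - 5)*(s^3 - s^2 - 10*s - 8) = (s - 5)*(s + 2)*(s^2 - 3*s - 4) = (s - 5)*(s + 1)*(s + 2)*(s - 4)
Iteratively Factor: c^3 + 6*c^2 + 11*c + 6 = (c + 2)*(c^2 + 4*c + 3) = (c + 2)*(c + 3)*(c + 1)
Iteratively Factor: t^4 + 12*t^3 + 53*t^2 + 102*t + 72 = (t + 3)*(t^3 + 9*t^2 + 26*t + 24) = (t + 3)*(t + 4)*(t^2 + 5*t + 6) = (t + 2)*(t + 3)*(t + 4)*(t + 3)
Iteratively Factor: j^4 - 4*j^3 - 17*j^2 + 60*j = (j - 5)*(j^3 + j^2 - 12*j) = (j - 5)*(j + 4)*(j^2 - 3*j) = j*(j - 5)*(j + 4)*(j - 3)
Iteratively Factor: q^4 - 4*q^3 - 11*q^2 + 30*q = (q - 2)*(q^3 - 2*q^2 - 15*q) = (q - 2)*(q + 3)*(q^2 - 5*q) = q*(q - 2)*(q + 3)*(q - 5)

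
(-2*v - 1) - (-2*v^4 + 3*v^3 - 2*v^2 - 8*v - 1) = 2*v^4 - 3*v^3 + 2*v^2 + 6*v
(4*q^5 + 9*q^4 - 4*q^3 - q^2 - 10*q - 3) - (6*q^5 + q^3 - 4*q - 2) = -2*q^5 + 9*q^4 - 5*q^3 - q^2 - 6*q - 1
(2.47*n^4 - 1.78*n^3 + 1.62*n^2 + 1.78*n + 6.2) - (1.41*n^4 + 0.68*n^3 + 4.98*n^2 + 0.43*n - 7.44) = 1.06*n^4 - 2.46*n^3 - 3.36*n^2 + 1.35*n + 13.64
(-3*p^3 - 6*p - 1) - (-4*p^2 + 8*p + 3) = -3*p^3 + 4*p^2 - 14*p - 4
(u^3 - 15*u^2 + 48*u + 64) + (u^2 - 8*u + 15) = u^3 - 14*u^2 + 40*u + 79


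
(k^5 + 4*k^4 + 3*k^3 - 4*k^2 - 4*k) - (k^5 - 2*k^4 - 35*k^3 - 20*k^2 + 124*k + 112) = 6*k^4 + 38*k^3 + 16*k^2 - 128*k - 112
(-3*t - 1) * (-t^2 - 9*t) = 3*t^3 + 28*t^2 + 9*t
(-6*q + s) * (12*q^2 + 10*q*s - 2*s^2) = -72*q^3 - 48*q^2*s + 22*q*s^2 - 2*s^3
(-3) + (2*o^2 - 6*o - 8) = 2*o^2 - 6*o - 11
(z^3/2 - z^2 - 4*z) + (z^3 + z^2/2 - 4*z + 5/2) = 3*z^3/2 - z^2/2 - 8*z + 5/2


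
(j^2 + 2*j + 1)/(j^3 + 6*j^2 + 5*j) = (j + 1)/(j*(j + 5))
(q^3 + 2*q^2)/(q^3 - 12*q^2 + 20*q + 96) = q^2/(q^2 - 14*q + 48)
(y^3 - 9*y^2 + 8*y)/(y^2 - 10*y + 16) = y*(y - 1)/(y - 2)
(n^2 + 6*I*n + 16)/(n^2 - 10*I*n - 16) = (n + 8*I)/(n - 8*I)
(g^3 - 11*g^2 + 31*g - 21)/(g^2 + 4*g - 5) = (g^2 - 10*g + 21)/(g + 5)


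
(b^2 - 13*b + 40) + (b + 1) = b^2 - 12*b + 41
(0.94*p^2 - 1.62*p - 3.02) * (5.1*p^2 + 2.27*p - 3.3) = 4.794*p^4 - 6.1282*p^3 - 22.1814*p^2 - 1.5094*p + 9.966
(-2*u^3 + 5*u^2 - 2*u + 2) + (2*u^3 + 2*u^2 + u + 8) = 7*u^2 - u + 10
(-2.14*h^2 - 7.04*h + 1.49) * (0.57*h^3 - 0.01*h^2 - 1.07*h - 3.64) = -1.2198*h^5 - 3.9914*h^4 + 3.2095*h^3 + 15.3075*h^2 + 24.0313*h - 5.4236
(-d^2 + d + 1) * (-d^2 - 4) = d^4 - d^3 + 3*d^2 - 4*d - 4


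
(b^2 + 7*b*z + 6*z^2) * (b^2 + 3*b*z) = b^4 + 10*b^3*z + 27*b^2*z^2 + 18*b*z^3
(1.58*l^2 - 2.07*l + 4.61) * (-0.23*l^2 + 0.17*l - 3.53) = -0.3634*l^4 + 0.7447*l^3 - 6.9896*l^2 + 8.0908*l - 16.2733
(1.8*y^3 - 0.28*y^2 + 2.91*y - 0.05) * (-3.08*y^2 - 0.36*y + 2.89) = -5.544*y^5 + 0.2144*y^4 - 3.66*y^3 - 1.7028*y^2 + 8.4279*y - 0.1445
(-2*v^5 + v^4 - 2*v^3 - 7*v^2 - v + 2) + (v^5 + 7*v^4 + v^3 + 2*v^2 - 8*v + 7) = -v^5 + 8*v^4 - v^3 - 5*v^2 - 9*v + 9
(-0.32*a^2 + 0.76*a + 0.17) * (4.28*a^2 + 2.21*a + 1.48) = -1.3696*a^4 + 2.5456*a^3 + 1.9336*a^2 + 1.5005*a + 0.2516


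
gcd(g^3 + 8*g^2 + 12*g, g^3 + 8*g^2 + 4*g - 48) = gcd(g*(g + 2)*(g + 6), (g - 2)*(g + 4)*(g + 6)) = g + 6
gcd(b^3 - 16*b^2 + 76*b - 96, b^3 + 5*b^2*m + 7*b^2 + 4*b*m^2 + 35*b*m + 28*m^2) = 1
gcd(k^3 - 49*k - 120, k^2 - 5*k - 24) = k^2 - 5*k - 24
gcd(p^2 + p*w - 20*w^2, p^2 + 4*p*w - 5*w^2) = p + 5*w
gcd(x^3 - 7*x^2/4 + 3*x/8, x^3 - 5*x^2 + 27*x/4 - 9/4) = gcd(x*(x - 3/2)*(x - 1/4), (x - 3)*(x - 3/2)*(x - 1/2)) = x - 3/2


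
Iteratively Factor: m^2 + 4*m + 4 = (m + 2)*(m + 2)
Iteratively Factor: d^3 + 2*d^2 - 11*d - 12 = (d + 4)*(d^2 - 2*d - 3) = (d + 1)*(d + 4)*(d - 3)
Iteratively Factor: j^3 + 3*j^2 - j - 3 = (j + 3)*(j^2 - 1) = (j + 1)*(j + 3)*(j - 1)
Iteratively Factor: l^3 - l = (l)*(l^2 - 1) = l*(l - 1)*(l + 1)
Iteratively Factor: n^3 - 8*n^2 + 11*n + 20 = (n + 1)*(n^2 - 9*n + 20) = (n - 4)*(n + 1)*(n - 5)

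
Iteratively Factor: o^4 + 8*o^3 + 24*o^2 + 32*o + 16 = (o + 2)*(o^3 + 6*o^2 + 12*o + 8) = (o + 2)^2*(o^2 + 4*o + 4) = (o + 2)^3*(o + 2)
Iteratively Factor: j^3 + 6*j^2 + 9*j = (j + 3)*(j^2 + 3*j) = (j + 3)^2*(j)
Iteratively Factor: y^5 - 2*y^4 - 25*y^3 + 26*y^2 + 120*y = (y - 3)*(y^4 + y^3 - 22*y^2 - 40*y) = (y - 5)*(y - 3)*(y^3 + 6*y^2 + 8*y) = (y - 5)*(y - 3)*(y + 2)*(y^2 + 4*y) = y*(y - 5)*(y - 3)*(y + 2)*(y + 4)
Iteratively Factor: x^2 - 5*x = (x)*(x - 5)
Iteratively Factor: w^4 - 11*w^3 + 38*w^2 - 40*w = (w - 2)*(w^3 - 9*w^2 + 20*w) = w*(w - 2)*(w^2 - 9*w + 20) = w*(w - 5)*(w - 2)*(w - 4)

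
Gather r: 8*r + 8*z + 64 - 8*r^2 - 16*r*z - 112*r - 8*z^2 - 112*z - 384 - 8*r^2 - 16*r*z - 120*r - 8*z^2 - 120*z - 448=-16*r^2 + r*(-32*z - 224) - 16*z^2 - 224*z - 768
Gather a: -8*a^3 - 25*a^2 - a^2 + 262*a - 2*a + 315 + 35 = -8*a^3 - 26*a^2 + 260*a + 350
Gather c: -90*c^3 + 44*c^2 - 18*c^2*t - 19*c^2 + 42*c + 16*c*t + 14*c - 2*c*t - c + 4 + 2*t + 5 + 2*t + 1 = -90*c^3 + c^2*(25 - 18*t) + c*(14*t + 55) + 4*t + 10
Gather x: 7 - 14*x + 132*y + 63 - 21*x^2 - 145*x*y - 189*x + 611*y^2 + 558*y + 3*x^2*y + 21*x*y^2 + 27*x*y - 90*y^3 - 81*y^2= x^2*(3*y - 21) + x*(21*y^2 - 118*y - 203) - 90*y^3 + 530*y^2 + 690*y + 70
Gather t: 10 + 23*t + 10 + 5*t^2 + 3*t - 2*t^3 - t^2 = -2*t^3 + 4*t^2 + 26*t + 20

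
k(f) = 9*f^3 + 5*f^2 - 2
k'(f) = 27*f^2 + 10*f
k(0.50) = 0.38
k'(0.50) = 11.75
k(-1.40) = -16.90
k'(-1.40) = 38.92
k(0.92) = 9.24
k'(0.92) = 32.05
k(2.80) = 234.77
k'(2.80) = 239.68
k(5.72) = 1845.94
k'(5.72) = 940.60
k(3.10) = 314.17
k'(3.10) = 290.47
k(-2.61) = -127.96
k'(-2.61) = 157.83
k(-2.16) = -69.37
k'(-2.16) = 104.37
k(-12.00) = -14834.00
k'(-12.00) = 3768.00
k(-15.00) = -29252.00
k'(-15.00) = 5925.00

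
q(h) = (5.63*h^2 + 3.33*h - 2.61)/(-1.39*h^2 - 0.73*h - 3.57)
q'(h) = (2.78*h + 0.73)*(5.63*h^2 + 3.33*h - 2.61)/(-1.39*h^2 - 0.73*h - 3.57)^2 + (11.26*h + 3.33)/(-1.39*h^2 - 0.73*h - 3.57) = (0.518800000000001*h^2 - 47.454*h - 13.7934)/(1.9321*h^4 + 2.0294*h^3 + 10.4575*h^2 + 5.2122*h + 12.7449)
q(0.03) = 0.70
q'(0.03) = -1.18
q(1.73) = -2.22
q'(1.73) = -1.17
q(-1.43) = -0.77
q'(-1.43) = 1.91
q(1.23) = -1.52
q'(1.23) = -1.65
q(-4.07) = -3.26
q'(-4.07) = 0.34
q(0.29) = 0.30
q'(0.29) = -1.81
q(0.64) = -0.40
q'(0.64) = -2.07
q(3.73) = -3.44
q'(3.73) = -0.28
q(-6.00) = -3.66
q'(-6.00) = 0.12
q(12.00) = -3.99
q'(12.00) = -0.01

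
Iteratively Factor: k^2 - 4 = (k + 2)*(k - 2)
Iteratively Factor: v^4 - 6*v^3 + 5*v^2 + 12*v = (v)*(v^3 - 6*v^2 + 5*v + 12) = v*(v - 3)*(v^2 - 3*v - 4) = v*(v - 3)*(v + 1)*(v - 4)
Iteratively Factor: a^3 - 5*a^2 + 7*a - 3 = (a - 1)*(a^2 - 4*a + 3) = (a - 1)^2*(a - 3)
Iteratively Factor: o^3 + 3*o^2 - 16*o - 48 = (o + 4)*(o^2 - o - 12) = (o - 4)*(o + 4)*(o + 3)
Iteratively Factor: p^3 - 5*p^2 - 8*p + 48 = (p - 4)*(p^2 - p - 12) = (p - 4)^2*(p + 3)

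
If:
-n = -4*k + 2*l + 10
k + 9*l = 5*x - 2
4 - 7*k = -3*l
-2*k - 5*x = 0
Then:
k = 5/12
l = -13/36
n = -137/18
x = -1/6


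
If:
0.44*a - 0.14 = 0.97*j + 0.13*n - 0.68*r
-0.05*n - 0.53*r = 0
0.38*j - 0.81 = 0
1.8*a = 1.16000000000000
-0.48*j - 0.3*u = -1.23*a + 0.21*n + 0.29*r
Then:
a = 0.64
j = 2.13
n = -9.91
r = 0.93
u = 5.27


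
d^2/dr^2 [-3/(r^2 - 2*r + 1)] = -18/(r^4 - 4*r^3 + 6*r^2 - 4*r + 1)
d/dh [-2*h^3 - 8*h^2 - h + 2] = -6*h^2 - 16*h - 1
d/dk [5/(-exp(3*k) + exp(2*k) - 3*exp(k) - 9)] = (15*exp(2*k) - 10*exp(k) + 15)*exp(k)/(exp(3*k) - exp(2*k) + 3*exp(k) + 9)^2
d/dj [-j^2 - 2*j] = -2*j - 2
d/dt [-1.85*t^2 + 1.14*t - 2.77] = 1.14 - 3.7*t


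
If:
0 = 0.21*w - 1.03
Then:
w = 4.90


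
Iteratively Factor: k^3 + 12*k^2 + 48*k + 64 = (k + 4)*(k^2 + 8*k + 16) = (k + 4)^2*(k + 4)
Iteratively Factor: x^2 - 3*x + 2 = (x - 2)*(x - 1)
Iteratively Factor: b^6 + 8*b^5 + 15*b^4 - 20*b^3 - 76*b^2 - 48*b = (b + 2)*(b^5 + 6*b^4 + 3*b^3 - 26*b^2 - 24*b) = (b + 2)*(b + 4)*(b^4 + 2*b^3 - 5*b^2 - 6*b) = (b + 1)*(b + 2)*(b + 4)*(b^3 + b^2 - 6*b) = (b - 2)*(b + 1)*(b + 2)*(b + 4)*(b^2 + 3*b) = (b - 2)*(b + 1)*(b + 2)*(b + 3)*(b + 4)*(b)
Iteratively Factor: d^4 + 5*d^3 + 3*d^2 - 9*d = (d)*(d^3 + 5*d^2 + 3*d - 9) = d*(d - 1)*(d^2 + 6*d + 9) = d*(d - 1)*(d + 3)*(d + 3)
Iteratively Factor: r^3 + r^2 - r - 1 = (r + 1)*(r^2 - 1) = (r + 1)^2*(r - 1)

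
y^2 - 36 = (y - 6)*(y + 6)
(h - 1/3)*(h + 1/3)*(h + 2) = h^3 + 2*h^2 - h/9 - 2/9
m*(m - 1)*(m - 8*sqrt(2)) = m^3 - 8*sqrt(2)*m^2 - m^2 + 8*sqrt(2)*m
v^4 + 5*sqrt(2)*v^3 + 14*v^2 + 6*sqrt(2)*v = v*(v + sqrt(2))^2*(v + 3*sqrt(2))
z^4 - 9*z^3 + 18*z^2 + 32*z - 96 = (z - 4)^2*(z - 3)*(z + 2)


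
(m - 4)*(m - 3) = m^2 - 7*m + 12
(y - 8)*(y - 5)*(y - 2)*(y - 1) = y^4 - 16*y^3 + 81*y^2 - 146*y + 80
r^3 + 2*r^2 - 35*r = r*(r - 5)*(r + 7)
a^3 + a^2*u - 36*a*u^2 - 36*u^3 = (a - 6*u)*(a + u)*(a + 6*u)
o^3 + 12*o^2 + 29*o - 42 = (o - 1)*(o + 6)*(o + 7)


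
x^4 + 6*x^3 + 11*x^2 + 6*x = x*(x + 1)*(x + 2)*(x + 3)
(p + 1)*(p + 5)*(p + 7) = p^3 + 13*p^2 + 47*p + 35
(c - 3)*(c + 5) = c^2 + 2*c - 15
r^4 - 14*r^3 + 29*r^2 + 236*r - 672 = (r - 8)*(r - 7)*(r - 3)*(r + 4)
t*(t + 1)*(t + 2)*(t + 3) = t^4 + 6*t^3 + 11*t^2 + 6*t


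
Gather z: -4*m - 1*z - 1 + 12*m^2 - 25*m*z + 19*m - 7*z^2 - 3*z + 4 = 12*m^2 + 15*m - 7*z^2 + z*(-25*m - 4) + 3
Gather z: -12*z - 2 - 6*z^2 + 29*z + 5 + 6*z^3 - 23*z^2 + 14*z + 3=6*z^3 - 29*z^2 + 31*z + 6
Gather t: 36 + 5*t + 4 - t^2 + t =-t^2 + 6*t + 40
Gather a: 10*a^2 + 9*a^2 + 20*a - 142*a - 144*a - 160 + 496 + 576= 19*a^2 - 266*a + 912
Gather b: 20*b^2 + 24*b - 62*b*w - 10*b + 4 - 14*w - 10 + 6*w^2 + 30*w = 20*b^2 + b*(14 - 62*w) + 6*w^2 + 16*w - 6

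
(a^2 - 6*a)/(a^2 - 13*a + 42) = a/(a - 7)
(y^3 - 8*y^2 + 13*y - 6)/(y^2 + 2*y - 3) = (y^2 - 7*y + 6)/(y + 3)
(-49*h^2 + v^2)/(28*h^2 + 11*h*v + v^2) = (-7*h + v)/(4*h + v)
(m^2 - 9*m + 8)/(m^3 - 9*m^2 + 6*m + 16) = (m - 1)/(m^2 - m - 2)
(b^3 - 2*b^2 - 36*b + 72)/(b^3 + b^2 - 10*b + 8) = (b^2 - 36)/(b^2 + 3*b - 4)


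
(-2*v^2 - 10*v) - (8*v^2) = -10*v^2 - 10*v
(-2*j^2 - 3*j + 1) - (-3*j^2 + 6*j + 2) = j^2 - 9*j - 1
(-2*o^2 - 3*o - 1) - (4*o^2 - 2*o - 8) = -6*o^2 - o + 7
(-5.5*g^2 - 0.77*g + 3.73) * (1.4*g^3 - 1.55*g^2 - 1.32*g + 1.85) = -7.7*g^5 + 7.447*g^4 + 13.6755*g^3 - 14.9401*g^2 - 6.3481*g + 6.9005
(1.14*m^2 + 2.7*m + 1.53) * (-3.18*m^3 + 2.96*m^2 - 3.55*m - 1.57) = -3.6252*m^5 - 5.2116*m^4 - 0.9204*m^3 - 6.846*m^2 - 9.6705*m - 2.4021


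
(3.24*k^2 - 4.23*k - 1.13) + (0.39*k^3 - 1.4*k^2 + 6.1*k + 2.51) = 0.39*k^3 + 1.84*k^2 + 1.87*k + 1.38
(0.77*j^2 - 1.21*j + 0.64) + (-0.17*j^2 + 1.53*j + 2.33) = 0.6*j^2 + 0.32*j + 2.97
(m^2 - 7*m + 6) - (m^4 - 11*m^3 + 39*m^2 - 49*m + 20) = -m^4 + 11*m^3 - 38*m^2 + 42*m - 14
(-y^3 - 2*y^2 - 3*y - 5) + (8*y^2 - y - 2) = -y^3 + 6*y^2 - 4*y - 7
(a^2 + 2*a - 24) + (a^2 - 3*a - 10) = 2*a^2 - a - 34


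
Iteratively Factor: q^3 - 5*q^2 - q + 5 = (q - 1)*(q^2 - 4*q - 5) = (q - 5)*(q - 1)*(q + 1)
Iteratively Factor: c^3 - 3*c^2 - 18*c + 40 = (c - 5)*(c^2 + 2*c - 8) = (c - 5)*(c + 4)*(c - 2)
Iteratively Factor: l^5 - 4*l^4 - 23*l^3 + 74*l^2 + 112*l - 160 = (l - 1)*(l^4 - 3*l^3 - 26*l^2 + 48*l + 160) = (l - 1)*(l + 2)*(l^3 - 5*l^2 - 16*l + 80) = (l - 1)*(l + 2)*(l + 4)*(l^2 - 9*l + 20) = (l - 4)*(l - 1)*(l + 2)*(l + 4)*(l - 5)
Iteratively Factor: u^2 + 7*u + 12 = (u + 4)*(u + 3)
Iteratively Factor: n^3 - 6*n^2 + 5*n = (n - 1)*(n^2 - 5*n) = n*(n - 1)*(n - 5)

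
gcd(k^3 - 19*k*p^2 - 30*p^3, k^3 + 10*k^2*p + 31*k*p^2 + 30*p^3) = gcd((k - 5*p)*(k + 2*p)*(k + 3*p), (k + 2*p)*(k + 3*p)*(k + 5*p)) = k^2 + 5*k*p + 6*p^2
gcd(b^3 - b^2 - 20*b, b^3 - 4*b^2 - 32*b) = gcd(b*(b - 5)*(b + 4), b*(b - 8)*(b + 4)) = b^2 + 4*b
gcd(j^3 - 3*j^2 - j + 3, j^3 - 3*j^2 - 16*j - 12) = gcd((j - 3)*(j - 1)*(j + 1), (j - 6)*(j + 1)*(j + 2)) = j + 1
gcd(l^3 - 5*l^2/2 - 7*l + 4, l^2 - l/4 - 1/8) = l - 1/2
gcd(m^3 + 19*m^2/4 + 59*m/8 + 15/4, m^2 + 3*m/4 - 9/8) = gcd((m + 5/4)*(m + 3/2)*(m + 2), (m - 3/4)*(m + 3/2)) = m + 3/2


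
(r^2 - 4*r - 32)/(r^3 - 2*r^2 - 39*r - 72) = (r + 4)/(r^2 + 6*r + 9)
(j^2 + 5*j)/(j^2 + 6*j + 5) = j/(j + 1)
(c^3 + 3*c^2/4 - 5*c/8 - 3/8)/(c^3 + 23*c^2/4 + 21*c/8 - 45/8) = (2*c^2 + 3*c + 1)/(2*c^2 + 13*c + 15)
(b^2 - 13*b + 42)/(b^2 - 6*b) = (b - 7)/b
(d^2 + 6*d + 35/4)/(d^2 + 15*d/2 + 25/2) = (d + 7/2)/(d + 5)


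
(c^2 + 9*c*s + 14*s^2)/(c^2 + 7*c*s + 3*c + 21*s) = (c + 2*s)/(c + 3)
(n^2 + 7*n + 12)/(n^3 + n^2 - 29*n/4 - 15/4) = 4*(n + 4)/(4*n^2 - 8*n - 5)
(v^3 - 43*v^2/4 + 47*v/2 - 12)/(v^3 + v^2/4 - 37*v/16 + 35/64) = 16*(4*v^3 - 43*v^2 + 94*v - 48)/(64*v^3 + 16*v^2 - 148*v + 35)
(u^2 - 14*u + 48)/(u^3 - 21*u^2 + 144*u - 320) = (u - 6)/(u^2 - 13*u + 40)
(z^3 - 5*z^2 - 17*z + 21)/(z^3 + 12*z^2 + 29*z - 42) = (z^2 - 4*z - 21)/(z^2 + 13*z + 42)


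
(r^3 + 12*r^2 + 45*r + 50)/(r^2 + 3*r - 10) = (r^2 + 7*r + 10)/(r - 2)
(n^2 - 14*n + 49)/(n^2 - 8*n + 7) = (n - 7)/(n - 1)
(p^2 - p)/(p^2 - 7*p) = (p - 1)/(p - 7)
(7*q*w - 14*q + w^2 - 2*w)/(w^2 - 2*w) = (7*q + w)/w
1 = 1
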